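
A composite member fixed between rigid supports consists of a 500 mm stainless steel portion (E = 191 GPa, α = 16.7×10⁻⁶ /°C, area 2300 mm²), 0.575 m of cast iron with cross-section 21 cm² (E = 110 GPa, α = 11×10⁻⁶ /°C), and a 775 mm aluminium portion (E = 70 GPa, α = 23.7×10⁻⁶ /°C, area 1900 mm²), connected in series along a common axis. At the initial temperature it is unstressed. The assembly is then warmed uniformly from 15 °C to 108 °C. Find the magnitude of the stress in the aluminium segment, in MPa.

With the walls removed the bar would change length by δ_free = Σ αᵢΔT Lᵢ = 16.7×10⁻⁶×93×500 + 11×10⁻⁶×93×575 + 23.7×10⁻⁶×93×775 = 3.073 mm.
The rigid supports impose zero overall length change; the single axial force P common to all segments must satisfy P Σ Lᵢ/(AᵢEᵢ) = δ_free.
Σ Lᵢ/(AᵢEᵢ) = 500/(2300×191×10³) + 575/(2100×110×10³) + 775/(1900×70×10³) = 9.454×10⁻⁶ mm/N.
Hence P = δ_free / Σ(L/AE) = 3.073/9.454×10⁻⁶ = 325 kN (compressive).
σ_{aluminium} = P / A = 325000 / 1900 = 171.1 MPa.

σ ≈ 171 MPa (compressive)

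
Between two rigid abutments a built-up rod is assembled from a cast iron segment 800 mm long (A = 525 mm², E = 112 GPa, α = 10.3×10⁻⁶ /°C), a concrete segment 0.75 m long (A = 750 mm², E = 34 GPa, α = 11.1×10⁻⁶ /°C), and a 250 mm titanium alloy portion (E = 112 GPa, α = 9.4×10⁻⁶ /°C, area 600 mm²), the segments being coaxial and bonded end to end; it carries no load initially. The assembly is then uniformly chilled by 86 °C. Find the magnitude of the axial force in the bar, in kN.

If the supports were absent, the total length change would be Σ αᵢΔT Lᵢ = 10.3×10⁻⁶×86×800 + 11.1×10⁻⁶×86×750 + 9.4×10⁻⁶×86×250 = 1.627 mm.
Since the ends are fixed, an axial force P builds up, equal in every segment, with P · Σ Lᵢ/(AᵢEᵢ) = δ_free.
Σ Lᵢ/(AᵢEᵢ) = 800/(525×112×10³) + 750/(750×34×10³) + 250/(600×112×10³) = 4.674×10⁻⁵ mm/N.
Hence P = δ_free / Σ(L/AE) = 1.627/4.674×10⁻⁵ = 34.8 kN (tensile).

P ≈ 34.8 kN (tensile)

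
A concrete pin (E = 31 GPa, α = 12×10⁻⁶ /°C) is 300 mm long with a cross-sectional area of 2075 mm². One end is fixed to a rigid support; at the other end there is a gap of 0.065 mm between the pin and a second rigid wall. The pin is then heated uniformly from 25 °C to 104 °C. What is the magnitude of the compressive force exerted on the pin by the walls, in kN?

Unrestrained expansion: δ_free = αΔT L = 12×10⁻⁶ × 79 × 300 = 0.2844 mm.
This exceeds the 0.065 mm gap, so the wall pushes back. The portion of expansion that must be recovered elastically is δ_free − gap = 0.2844 − 0.065 = 0.2194 mm.
So σ = E(δ_free − g)/L = 31×10³ × 0.2194/300 = 22.67 MPa.
Force on the wall = σA = 22.67 × 2075 mm² = 47.04 kN.

P ≈ 47 kN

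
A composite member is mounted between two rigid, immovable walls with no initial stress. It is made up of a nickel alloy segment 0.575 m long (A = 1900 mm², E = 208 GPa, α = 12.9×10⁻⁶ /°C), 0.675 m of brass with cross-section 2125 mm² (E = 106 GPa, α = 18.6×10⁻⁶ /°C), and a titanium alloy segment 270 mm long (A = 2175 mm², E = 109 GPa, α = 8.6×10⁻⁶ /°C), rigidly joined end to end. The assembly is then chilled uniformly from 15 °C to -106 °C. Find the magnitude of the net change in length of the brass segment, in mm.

With the walls removed the bar would change length by δ_free = Σ αᵢΔT Lᵢ = 12.9×10⁻⁶×121×575 + 18.6×10⁻⁶×121×675 + 8.6×10⁻⁶×121×270 = 2.698 mm.
Since the ends are fixed, an axial force P builds up, equal in every segment, with P · Σ Lᵢ/(AᵢEᵢ) = δ_free.
The series flexibility is Σ Lᵢ/(AᵢEᵢ) = 575/(1900×208×10³) + 675/(2125×106×10³) + 270/(2175×109×10³) = 5.591×10⁻⁶ mm/N.
So P = 2.698 / 5.591×10⁻⁶ = 482.5 kN, tensile.
For the brass segment, free thermal change = 18.6×10⁻⁶×121×675 = 1.519 mm and elastic change from P = 482500×675/(2125×106×10³) = 1.446 mm; these oppose, so the net change is 0.0731 mm (segment shortens).

|ΔL| ≈ 0.0731 mm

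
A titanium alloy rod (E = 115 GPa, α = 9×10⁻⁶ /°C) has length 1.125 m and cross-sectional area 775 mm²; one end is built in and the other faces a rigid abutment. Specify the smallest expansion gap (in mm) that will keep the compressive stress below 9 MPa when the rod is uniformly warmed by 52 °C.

g ≈ 0.438 mm

Free expansion if unrestrained: δ_free = αΔT L = 9×10⁻⁶ × 52 × 1125 = 0.5265 mm.
At the allowable stress the elastic shortening the wall may impose is σL/E = 9 × 1125 / (115×10³) = 0.08804 mm.
The gap must absorb the remainder: g_min = 0.5265 − 0.08804 = 0.4385 mm.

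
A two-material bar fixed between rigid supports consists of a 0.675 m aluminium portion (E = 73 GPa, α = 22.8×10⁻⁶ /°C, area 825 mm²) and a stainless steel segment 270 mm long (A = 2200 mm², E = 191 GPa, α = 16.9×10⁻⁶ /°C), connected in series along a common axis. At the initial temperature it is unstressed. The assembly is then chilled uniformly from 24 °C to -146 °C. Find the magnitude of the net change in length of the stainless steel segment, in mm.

If the supports were absent, the total length change would be Σ αᵢΔT Lᵢ = 22.8×10⁻⁶×170×675 + 16.9×10⁻⁶×170×270 = 3.392 mm.
Since the ends are fixed, an axial force P builds up, equal in every segment, with P · Σ Lᵢ/(AᵢEᵢ) = δ_free.
Σ Lᵢ/(AᵢEᵢ) = 675/(825×73×10³) + 270/(2200×191×10³) = 1.185×10⁻⁵ mm/N.
P = 3.392 / 1.185×10⁻⁵ = 286200 N = 286.2 kN, tensile.
For the stainless steel segment, free thermal change = 16.9×10⁻⁶×170×270 = 0.7757 mm and elastic change from P = 286200×270/(2200×191×10³) = 0.1839 mm; these oppose, so the net change is 0.592 mm (segment shortens).

|ΔL| ≈ 0.592 mm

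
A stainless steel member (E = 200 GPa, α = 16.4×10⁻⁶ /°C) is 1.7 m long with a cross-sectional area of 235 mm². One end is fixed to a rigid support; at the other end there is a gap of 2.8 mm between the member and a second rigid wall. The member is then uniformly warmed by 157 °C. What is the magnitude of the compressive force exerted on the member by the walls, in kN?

Unrestrained expansion: δ_free = αΔT L = 16.4×10⁻⁶ × 157 × 1700 = 4.377 mm.
After closing the 2.8 mm clearance, 4.377 − 2.8 = 1.577 mm of expansion remains to be suppressed by the wall.
Compatibility: PL/(AE) = 1.577 mm, so σ = P/A = E × (1.577/1700) = 185.5 MPa.
Force on the wall = σA = 185.5 × 235 mm² = 43.6 kN.

P ≈ 43.6 kN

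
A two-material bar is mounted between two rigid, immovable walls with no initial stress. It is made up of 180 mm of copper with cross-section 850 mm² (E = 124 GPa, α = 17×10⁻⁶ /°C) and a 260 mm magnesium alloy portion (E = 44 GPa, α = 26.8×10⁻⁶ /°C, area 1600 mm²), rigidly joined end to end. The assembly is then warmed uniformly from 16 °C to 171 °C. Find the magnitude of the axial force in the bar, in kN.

Free thermal expansion of the whole bar: Σ αᵢΔT Lᵢ = 17×10⁻⁶×155×180 + 26.8×10⁻⁶×155×260 = 1.554 mm.
The walls prevent any net length change, so an axial force P (same in every segment) develops. Compatibility: P · Σ Lᵢ/(AᵢEᵢ) = δ_free.
Σ Lᵢ/(AᵢEᵢ) = 180/(850×124×10³) + 260/(1600×44×10³) = 5.401×10⁻⁶ mm/N.
So P = 1.554 / 5.401×10⁻⁶ = 287.8 kN, compressive.

P ≈ 288 kN (compressive)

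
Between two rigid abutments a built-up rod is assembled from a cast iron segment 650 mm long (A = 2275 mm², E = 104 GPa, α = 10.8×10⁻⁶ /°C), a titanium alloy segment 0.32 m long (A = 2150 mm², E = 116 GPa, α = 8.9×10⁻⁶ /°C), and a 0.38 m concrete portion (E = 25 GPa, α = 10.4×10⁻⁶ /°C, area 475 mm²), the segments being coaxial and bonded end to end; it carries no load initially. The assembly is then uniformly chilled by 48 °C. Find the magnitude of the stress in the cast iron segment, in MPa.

σ ≈ 8.09 MPa (tensile)

Free thermal contraction of the whole bar: Σ αᵢΔT Lᵢ = 10.8×10⁻⁶×48×650 + 8.9×10⁻⁶×48×320 + 10.4×10⁻⁶×48×380 = 0.6634 mm.
The rigid supports impose zero overall length change; the single axial force P common to all segments must satisfy P Σ Lᵢ/(AᵢEᵢ) = δ_free.
Σ Lᵢ/(AᵢEᵢ) = 650/(2275×104×10³) + 320/(2150×116×10³) + 380/(475×25×10³) = 3.603×10⁻⁵ mm/N.
P = 0.6634 / 3.603×10⁻⁵ = 18410 N = 18.41 kN, tensile.
σ_{cast iron} = P / A = 18410 / 2275 = 8.093 MPa.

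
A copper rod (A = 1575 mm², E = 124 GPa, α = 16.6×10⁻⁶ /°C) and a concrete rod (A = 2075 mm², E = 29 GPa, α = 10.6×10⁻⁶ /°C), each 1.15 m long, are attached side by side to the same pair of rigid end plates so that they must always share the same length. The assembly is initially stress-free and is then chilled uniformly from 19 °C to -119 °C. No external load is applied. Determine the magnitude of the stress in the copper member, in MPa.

σ ≈ 24.2 MPa (tensile)

The copper has the larger α, so on cooling it would change length more than the concrete if both were free. The rigid plates force a common final length, so the copper is put into tension and the concrete into compression, with equal and opposite forces P (no external load).
Compatibility of the two members (thermal + elastic change equal): (α₁ − α₂)ΔT = P·[1/(A₁E₁) + 1/(A₂E₂)].
|α₁ − α₂|·ΔT = 6×10⁻⁶ × 138 = 0.000828.
1/(A₁E₁) + 1/(A₂E₂) = 1/(1575×124×10³) + 1/(2075×29×10³) = 2.174×10⁻⁸ N⁻¹.
P = 0.000828 / 2.174×10⁻⁸ = 38090 N = 38.09 kN.
σ_{copper} = P/A₁ = 38090/1575 = 24.18 MPa, tensile.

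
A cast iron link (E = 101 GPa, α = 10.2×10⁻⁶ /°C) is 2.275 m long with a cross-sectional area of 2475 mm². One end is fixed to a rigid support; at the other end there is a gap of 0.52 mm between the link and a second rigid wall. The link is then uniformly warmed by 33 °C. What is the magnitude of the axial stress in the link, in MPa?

Free thermal elongation = αΔT L = 10.2×10⁻⁶ × 33 × 2275 = 0.7658 mm.
This exceeds the 0.52 mm gap, so the wall pushes back. The portion of expansion that must be recovered elastically is δ_free − gap = 0.7658 − 0.52 = 0.2458 mm.
That suppressed elongation corresponds to σ = E·Δ/L = 101×10³ × 0.2458/2275 = 10.91 MPa.

σ ≈ 10.9 MPa (compressive)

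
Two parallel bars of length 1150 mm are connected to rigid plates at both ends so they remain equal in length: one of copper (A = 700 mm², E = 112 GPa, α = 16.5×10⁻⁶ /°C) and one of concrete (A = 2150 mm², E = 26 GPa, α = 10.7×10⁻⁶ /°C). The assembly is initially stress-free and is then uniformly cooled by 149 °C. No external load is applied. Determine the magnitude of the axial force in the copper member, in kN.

P ≈ 28.2 kN (tensile in the copper)

Equilibrium of a rigid end plate with no external load gives equal and opposite internal forces ±P in the two members. Since α_{copper} > α_{concrete}, cooling drives the copper into tension and the concrete into compression.
Equating the net (thermal + elastic) strains gives |α₁ − α₂|·ΔT = P·[1/(A₁E₁) + 1/(A₂E₂)].
|α₁ − α₂|·ΔT = 5.8×10⁻⁶ × 149 = 0.0008642.
1/(A₁E₁) + 1/(A₂E₂) = 1/(700×112×10³) + 1/(2150×26×10³) = 3.064×10⁻⁸ N⁻¹.
P = 0.0008642 / 3.064×10⁻⁸ = 28200 N = 28.2 kN.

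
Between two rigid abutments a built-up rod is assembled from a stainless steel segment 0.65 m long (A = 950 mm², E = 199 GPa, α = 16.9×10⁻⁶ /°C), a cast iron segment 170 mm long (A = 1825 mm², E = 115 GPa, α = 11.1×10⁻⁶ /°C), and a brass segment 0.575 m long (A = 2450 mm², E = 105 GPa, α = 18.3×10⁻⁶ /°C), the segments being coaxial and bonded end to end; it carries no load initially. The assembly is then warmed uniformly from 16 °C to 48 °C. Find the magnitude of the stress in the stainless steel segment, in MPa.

σ ≈ 122 MPa (compressive)

With the walls removed the bar would change length by δ_free = Σ αᵢΔT Lᵢ = 16.9×10⁻⁶×32×650 + 11.1×10⁻⁶×32×170 + 18.3×10⁻⁶×32×575 = 0.7486 mm.
The walls prevent any net length change, so an axial force P (same in every segment) develops. Compatibility: P · Σ Lᵢ/(AᵢEᵢ) = δ_free.
The series flexibility is Σ Lᵢ/(AᵢEᵢ) = 650/(950×199×10³) + 170/(1825×115×10³) + 575/(2450×105×10³) = 6.483×10⁻⁶ mm/N.
Hence P = δ_free / Σ(L/AE) = 0.7486/6.483×10⁻⁶ = 115.5 kN (compressive).
σ_{stainless steel} = P / A = 115500 / 950 = 121.5 MPa.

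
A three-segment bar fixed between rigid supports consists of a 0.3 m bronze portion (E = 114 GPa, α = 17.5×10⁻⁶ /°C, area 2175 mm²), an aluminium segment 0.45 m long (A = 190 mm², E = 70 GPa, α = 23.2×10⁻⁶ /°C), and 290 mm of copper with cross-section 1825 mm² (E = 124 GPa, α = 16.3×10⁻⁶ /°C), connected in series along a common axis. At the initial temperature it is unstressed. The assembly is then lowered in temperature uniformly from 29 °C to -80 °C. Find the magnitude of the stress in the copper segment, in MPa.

σ ≈ 33.6 MPa (tensile)

If the supports were absent, the total length change would be Σ αᵢΔT Lᵢ = 17.5×10⁻⁶×109×300 + 23.2×10⁻⁶×109×450 + 16.3×10⁻⁶×109×290 = 2.225 mm.
Since the ends are fixed, an axial force P builds up, equal in every segment, with P · Σ Lᵢ/(AᵢEᵢ) = δ_free.
The series flexibility is Σ Lᵢ/(AᵢEᵢ) = 300/(2175×114×10³) + 450/(190×70×10³) + 290/(1825×124×10³) = 3.633×10⁻⁵ mm/N.
Hence P = δ_free / Σ(L/AE) = 2.225/3.633×10⁻⁵ = 61.26 kN (tensile).
σ_{copper} = P / A = 61260 / 1825 = 33.57 MPa.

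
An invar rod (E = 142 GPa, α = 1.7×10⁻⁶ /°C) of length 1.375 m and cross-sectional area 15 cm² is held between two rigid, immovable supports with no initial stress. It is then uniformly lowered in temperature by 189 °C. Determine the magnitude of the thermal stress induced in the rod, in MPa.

σ ≈ 45.6 MPa (tensile)

The supports are rigid, so the total axial strain is zero. The restrained thermal strain is ε = αΔT = 1.7×10⁻⁶ × 189 = 321.3×10⁻⁶.
Hence σ = E·αΔT = 142×10³ × 321.3×10⁻⁶ = 45.62 MPa, tensile.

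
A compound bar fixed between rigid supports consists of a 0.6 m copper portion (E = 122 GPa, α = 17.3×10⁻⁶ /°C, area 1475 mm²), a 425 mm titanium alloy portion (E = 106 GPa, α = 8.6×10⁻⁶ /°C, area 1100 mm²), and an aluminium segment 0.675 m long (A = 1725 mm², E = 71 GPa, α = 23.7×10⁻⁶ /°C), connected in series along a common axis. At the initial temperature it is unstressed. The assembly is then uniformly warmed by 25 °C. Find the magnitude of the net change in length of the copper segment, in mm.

|ΔL| ≈ 0.0591 mm

Free thermal expansion of the whole bar: Σ αᵢΔT Lᵢ = 17.3×10⁻⁶×25×600 + 8.6×10⁻⁶×25×425 + 23.7×10⁻⁶×25×675 = 0.7508 mm.
The walls prevent any net length change, so an axial force P (same in every segment) develops. Compatibility: P · Σ Lᵢ/(AᵢEᵢ) = δ_free.
The series flexibility is Σ Lᵢ/(AᵢEᵢ) = 600/(1475×122×10³) + 425/(1100×106×10³) + 675/(1725×71×10³) = 1.249×10⁻⁵ mm/N.
P = 0.7508 / 1.249×10⁻⁵ = 60110 N = 60.11 kN, compressive.
For the copper segment, free thermal change = 17.3×10⁻⁶×25×600 = 0.2595 mm and elastic change from P = 60110×600/(1475×122×10³) = 0.2004 mm; these oppose, so the net change is 0.0591 mm (segment lengthens).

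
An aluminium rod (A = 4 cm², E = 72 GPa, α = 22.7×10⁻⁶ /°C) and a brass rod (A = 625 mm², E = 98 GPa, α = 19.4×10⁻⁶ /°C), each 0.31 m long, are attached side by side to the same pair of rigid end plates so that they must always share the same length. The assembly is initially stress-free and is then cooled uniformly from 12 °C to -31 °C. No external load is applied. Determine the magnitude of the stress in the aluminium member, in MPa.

Equilibrium of a rigid end plate with no external load gives equal and opposite internal forces ±P in the two members. Since α_{aluminium} > α_{brass}, cooling drives the aluminium into tension and the brass into compression.
Equating the net (thermal + elastic) strains gives |α₁ − α₂|·ΔT = P·[1/(A₁E₁) + 1/(A₂E₂)].
|α₁ − α₂|·ΔT = 3.3×10⁻⁶ × 43 = 0.0001419.
1/(A₁E₁) + 1/(A₂E₂) = 1/(400×72×10³) + 1/(625×98×10³) = 5.105×10⁻⁸ N⁻¹.
P = 0.0001419 / 5.105×10⁻⁸ = 2780 N = 2.78 kN.
σ_{aluminium} = P/A₁ = 2780/400 = 6.949 MPa, tensile.

σ ≈ 6.95 MPa (tensile)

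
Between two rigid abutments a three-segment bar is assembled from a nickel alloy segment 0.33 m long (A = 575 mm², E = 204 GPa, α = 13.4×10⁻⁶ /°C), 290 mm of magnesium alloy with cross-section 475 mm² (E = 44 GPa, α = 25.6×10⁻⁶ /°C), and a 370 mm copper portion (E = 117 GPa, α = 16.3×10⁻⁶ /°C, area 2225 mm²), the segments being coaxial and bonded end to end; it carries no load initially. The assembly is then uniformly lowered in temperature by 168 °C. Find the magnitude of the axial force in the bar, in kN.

If the supports were absent, the total length change would be Σ αᵢΔT Lᵢ = 13.4×10⁻⁶×168×330 + 25.6×10⁻⁶×168×290 + 16.3×10⁻⁶×168×370 = 3.003 mm.
The rigid supports impose zero overall length change; the single axial force P common to all segments must satisfy P Σ Lᵢ/(AᵢEᵢ) = δ_free.
The series flexibility is Σ Lᵢ/(AᵢEᵢ) = 330/(575×204×10³) + 290/(475×44×10³) + 370/(2225×117×10³) = 1.811×10⁻⁵ mm/N.
So P = 3.003 / 1.811×10⁻⁵ = 165.8 kN, tensile.

P ≈ 166 kN (tensile)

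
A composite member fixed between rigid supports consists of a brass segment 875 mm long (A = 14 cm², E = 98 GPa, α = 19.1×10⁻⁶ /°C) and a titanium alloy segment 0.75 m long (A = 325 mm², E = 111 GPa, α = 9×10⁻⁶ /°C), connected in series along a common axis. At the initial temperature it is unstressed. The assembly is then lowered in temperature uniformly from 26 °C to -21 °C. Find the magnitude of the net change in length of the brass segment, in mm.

|ΔL| ≈ 0.527 mm

With the walls removed the bar would change length by δ_free = Σ αᵢΔT Lᵢ = 19.1×10⁻⁶×47×875 + 9×10⁻⁶×47×750 = 1.103 mm.
The rigid supports impose zero overall length change; the single axial force P common to all segments must satisfy P Σ Lᵢ/(AᵢEᵢ) = δ_free.
The series flexibility is Σ Lᵢ/(AᵢEᵢ) = 875/(1400×98×10³) + 750/(325×111×10³) = 2.717×10⁻⁵ mm/N.
So P = 1.103 / 2.717×10⁻⁵ = 40.59 kN, tensile.
For the brass segment, free thermal change = 19.1×10⁻⁶×47×875 = 0.7855 mm and elastic change from P = 40590×875/(1400×98×10³) = 0.2589 mm; these oppose, so the net change is 0.527 mm (segment shortens).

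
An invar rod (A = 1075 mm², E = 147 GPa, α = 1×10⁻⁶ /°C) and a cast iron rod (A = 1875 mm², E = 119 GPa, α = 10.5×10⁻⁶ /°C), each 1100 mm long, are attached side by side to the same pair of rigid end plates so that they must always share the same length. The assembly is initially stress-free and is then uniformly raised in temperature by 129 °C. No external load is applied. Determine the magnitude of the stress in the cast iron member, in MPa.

σ ≈ 60.5 MPa (compressive)

Both members must finish at the same length. With the larger α, the cast iron tends to over-expand; the plates restrain it, putting the cast iron in compression and the invar in tension. With no external load the two internal forces are equal and opposite, magnitude P.
Compatibility of the two members (thermal + elastic change equal): (α₁ − α₂)ΔT = P·[1/(A₁E₁) + 1/(A₂E₂)].
|α₁ − α₂|·ΔT = 9.5×10⁻⁶ × 129 = 0.001225.
1/(A₁E₁) + 1/(A₂E₂) = 1/(1075×147×10³) + 1/(1875×119×10³) = 1.081×10⁻⁸ N⁻¹.
P = 0.001225 / 1.081×10⁻⁸ = 113400 N = 113.4 kN.
σ_{cast iron} = P/A₂ = 113400/1875 = 60.46 MPa, compressive.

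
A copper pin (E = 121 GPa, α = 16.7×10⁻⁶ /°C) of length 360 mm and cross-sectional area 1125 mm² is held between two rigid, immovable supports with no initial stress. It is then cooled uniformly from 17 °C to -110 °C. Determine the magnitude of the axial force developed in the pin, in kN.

The ends cannot move, so σ = EαΔT = 121×10³ × 16.7×10⁻⁶ × 127 = 256.6 MPa.
P = AEαΔT = 1125 × 121×10³ × 16.7×10⁻⁶ × 127 = 288.7 kN (tensile).

P ≈ 289 kN (tensile)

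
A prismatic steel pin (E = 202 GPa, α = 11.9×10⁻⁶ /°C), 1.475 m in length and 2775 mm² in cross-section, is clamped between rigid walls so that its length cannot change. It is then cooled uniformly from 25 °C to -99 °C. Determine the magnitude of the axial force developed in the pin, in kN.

Full restraint means ε = 0, so the stress is σ = EαΔT = 202×10³ × 11.9×10⁻⁶ × 124 = 298.1 MPa.
Axial force P = σA = 298.1 × 2775 = 827100 N = 827.1 kN, tensile.

P ≈ 827 kN (tensile)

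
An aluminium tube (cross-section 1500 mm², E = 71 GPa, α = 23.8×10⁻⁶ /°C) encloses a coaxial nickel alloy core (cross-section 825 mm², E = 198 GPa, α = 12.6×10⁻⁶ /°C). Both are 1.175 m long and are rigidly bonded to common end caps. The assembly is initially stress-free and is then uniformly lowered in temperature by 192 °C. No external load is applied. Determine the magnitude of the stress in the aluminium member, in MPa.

The aluminium has the larger α, so on cooling it would change length more than the nickel alloy if both were free. The rigid plates force a common final length, so the aluminium is put into tension and the nickel alloy into compression, with equal and opposite forces P (no external load).
Equating the net (thermal + elastic) strains gives |α₁ − α₂|·ΔT = P·[1/(A₁E₁) + 1/(A₂E₂)].
|α₁ − α₂|·ΔT = 11.2×10⁻⁶ × 192 = 0.00215.
1/(A₁E₁) + 1/(A₂E₂) = 1/(1500×71×10³) + 1/(825×198×10³) = 1.551×10⁻⁸ N⁻¹.
P = 0.00215 / 1.551×10⁻⁸ = 138600 N = 138.6 kN.
σ_{aluminium} = P/A₁ = 138600/1500 = 92.42 MPa, tensile.

σ ≈ 92.4 MPa (tensile)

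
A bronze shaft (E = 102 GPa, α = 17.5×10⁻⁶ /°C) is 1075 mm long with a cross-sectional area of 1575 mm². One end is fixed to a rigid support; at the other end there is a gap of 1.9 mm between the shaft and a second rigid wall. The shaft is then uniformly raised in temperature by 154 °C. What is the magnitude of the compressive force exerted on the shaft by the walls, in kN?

P ≈ 149 kN

Unrestrained expansion: δ_free = αΔT L = 17.5×10⁻⁶ × 154 × 1075 = 2.897 mm.
After closing the 1.9 mm clearance, 2.897 − 1.9 = 0.9971 mm of expansion remains to be suppressed by the wall.
So σ = E(δ_free − g)/L = 102×10³ × 0.9971/1075 = 94.61 MPa.
Force on the wall = σA = 94.61 × 1575 mm² = 149 kN.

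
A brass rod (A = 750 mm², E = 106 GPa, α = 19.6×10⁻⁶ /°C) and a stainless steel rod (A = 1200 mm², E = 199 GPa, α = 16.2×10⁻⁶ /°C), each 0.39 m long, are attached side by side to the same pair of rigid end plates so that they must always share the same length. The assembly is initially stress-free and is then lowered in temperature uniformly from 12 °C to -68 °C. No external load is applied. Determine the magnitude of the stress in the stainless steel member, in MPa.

Both members must finish at the same length. With the larger α, the brass tends to over-contract; the plates restrain it, putting the brass in tension and the stainless steel in compression. With no external load the two internal forces are equal and opposite, magnitude P.
Compatibility of the two members (thermal + elastic change equal): (α₁ − α₂)ΔT = P·[1/(A₁E₁) + 1/(A₂E₂)].
|α₁ − α₂|·ΔT = 3.4×10⁻⁶ × 80 = 0.000272.
1/(A₁E₁) + 1/(A₂E₂) = 1/(750×106×10³) + 1/(1200×199×10³) = 1.677×10⁻⁸ N⁻¹.
So P = 0.000272 / 1.677×10⁻⁸ = 16.22 kN.
σ_{stainless steel} = P/A₂ = 16220/1200 = 13.52 MPa, compressive.

σ ≈ 13.5 MPa (compressive)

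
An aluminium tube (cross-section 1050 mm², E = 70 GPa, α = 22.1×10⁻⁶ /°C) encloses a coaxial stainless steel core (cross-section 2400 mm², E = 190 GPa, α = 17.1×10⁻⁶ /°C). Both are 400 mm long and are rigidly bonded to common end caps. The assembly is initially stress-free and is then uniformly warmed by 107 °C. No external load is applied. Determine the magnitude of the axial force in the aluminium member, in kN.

P ≈ 33.9 kN (compressive in the aluminium)

The aluminium has the larger α, so on heating it would change length more than the stainless steel if both were free. The rigid plates force a common final length, so the aluminium is put into compression and the stainless steel into tension, with equal and opposite forces P (no external load).
Compatibility of the two members (thermal + elastic change equal): (α₁ − α₂)ΔT = P·[1/(A₁E₁) + 1/(A₂E₂)].
|α₁ − α₂|·ΔT = 5×10⁻⁶ × 107 = 0.000535.
1/(A₁E₁) + 1/(A₂E₂) = 1/(1050×70×10³) + 1/(2400×190×10³) = 1.58×10⁻⁸ N⁻¹.
P = 0.000535 / 1.58×10⁻⁸ = 33860 N = 33.86 kN.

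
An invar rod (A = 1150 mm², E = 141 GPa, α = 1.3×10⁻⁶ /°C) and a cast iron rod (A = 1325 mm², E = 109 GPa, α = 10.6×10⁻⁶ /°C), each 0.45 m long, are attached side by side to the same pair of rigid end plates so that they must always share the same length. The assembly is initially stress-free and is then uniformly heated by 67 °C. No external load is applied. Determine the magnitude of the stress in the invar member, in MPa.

Both members must finish at the same length. With the larger α, the cast iron tends to over-expand; the plates restrain it, putting the cast iron in compression and the invar in tension. With no external load the two internal forces are equal and opposite, magnitude P.
Equating the net (thermal + elastic) strains gives |α₁ − α₂|·ΔT = P·[1/(A₁E₁) + 1/(A₂E₂)].
|α₁ − α₂|·ΔT = 9.3×10⁻⁶ × 67 = 0.0006231.
1/(A₁E₁) + 1/(A₂E₂) = 1/(1150×141×10³) + 1/(1325×109×10³) = 1.309×10⁻⁸ N⁻¹.
So P = 0.0006231 / 1.309×10⁻⁸ = 47.6 kN.
σ_{invar} = P/A₁ = 47600/1150 = 41.39 MPa, tensile.

σ ≈ 41.4 MPa (tensile)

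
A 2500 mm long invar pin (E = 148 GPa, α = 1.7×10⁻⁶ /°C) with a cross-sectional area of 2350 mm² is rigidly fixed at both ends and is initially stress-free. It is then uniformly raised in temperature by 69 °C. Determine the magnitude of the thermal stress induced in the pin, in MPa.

Because both ends are immovable the net strain is zero, and the suppressed thermal strain is αΔT = 1.7×10⁻⁶ × 69 = 117.3×10⁻⁶.
The stress required to suppress this strain is σ = Eε = 148×10³ × 117.3×10⁻⁶ = 17.36 MPa, compressive since the pin is trying to expand.

σ ≈ 17.4 MPa (compressive)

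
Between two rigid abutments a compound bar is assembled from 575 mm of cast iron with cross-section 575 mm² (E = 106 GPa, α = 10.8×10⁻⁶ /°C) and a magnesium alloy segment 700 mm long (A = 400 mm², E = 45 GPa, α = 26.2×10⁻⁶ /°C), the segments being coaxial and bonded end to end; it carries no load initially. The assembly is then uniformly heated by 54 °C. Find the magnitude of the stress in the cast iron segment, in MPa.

Free thermal expansion of the whole bar: Σ αᵢΔT Lᵢ = 10.8×10⁻⁶×54×575 + 26.2×10⁻⁶×54×700 = 1.326 mm.
Since the ends are fixed, an axial force P builds up, equal in every segment, with P · Σ Lᵢ/(AᵢEᵢ) = δ_free.
Σ Lᵢ/(AᵢEᵢ) = 575/(575×106×10³) + 700/(400×45×10³) = 4.832×10⁻⁵ mm/N.
Hence P = δ_free / Σ(L/AE) = 1.326/4.832×10⁻⁵ = 27.43 kN (compressive).
σ_{cast iron} = P / A = 27430 / 575 = 47.71 MPa.

σ ≈ 47.7 MPa (compressive)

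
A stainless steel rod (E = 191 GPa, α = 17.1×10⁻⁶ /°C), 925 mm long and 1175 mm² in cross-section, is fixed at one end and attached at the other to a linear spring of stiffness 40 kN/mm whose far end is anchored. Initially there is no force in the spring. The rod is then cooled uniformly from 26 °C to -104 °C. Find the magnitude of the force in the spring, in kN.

P ≈ 70.6 kN

Free thermal contraction: δ_free = αΔT L = 17.1×10⁻⁶ × 130 × 925 = 2.056 mm.
With a force P in the spring, the elastic change of the rod is PL/(AE) and that of the spring is P/k; compatibility requires their sum to equal δ_free.
P [ L/(AE) + 1/k ] = δ_free → P [ 925/(1175×191×10³) + 1/(40×10³) ] = 2.056.
P = 2.056 / 2.912×10⁻⁵ = 70610 N.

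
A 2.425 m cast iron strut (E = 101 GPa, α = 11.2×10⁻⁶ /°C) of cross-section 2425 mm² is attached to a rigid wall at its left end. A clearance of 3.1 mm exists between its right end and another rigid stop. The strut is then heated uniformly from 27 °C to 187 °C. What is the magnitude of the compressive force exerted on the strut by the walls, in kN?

P ≈ 126 kN

Unrestrained expansion: δ_free = αΔT L = 11.2×10⁻⁶ × 160 × 2425 = 4.346 mm.
This exceeds the 3.1 mm gap, so the wall pushes back. The portion of expansion that must be recovered elastically is δ_free − gap = 4.346 − 3.1 = 1.246 mm.
That suppressed elongation corresponds to σ = E·Δ/L = 101×10³ × 1.246/2425 = 51.88 MPa.
Force on the wall = σA = 51.88 × 2425 mm² = 125.8 kN.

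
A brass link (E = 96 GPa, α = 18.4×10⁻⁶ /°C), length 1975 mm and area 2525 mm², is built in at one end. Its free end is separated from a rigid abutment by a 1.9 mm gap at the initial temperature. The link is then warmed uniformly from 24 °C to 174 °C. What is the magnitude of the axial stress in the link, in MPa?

σ ≈ 173 MPa (compressive)

If the wall were absent the link would grow by αΔT L = 18.4×10⁻⁶ × 150 × 1975 = 5.451 mm.
This exceeds the 1.9 mm gap, so the wall pushes back. The portion of expansion that must be recovered elastically is δ_free − gap = 5.451 − 1.9 = 3.551 mm.
So σ = E(δ_free − g)/L = 96×10³ × 3.551/1975 = 172.6 MPa.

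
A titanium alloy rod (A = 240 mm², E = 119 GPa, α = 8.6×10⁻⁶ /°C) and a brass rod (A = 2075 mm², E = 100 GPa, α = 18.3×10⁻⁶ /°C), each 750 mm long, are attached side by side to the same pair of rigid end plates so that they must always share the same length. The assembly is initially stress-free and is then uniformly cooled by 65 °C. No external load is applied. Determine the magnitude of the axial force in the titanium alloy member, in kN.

Equilibrium of a rigid end plate with no external load gives equal and opposite internal forces ±P in the two members. Since α_{brass} > α_{titanium alloy}, cooling drives the brass into tension and the titanium alloy into compression.
Equating the net (thermal + elastic) strains gives |α₁ − α₂|·ΔT = P·[1/(A₁E₁) + 1/(A₂E₂)].
|α₁ − α₂|·ΔT = 9.7×10⁻⁶ × 65 = 0.0006305.
1/(A₁E₁) + 1/(A₂E₂) = 1/(240×119×10³) + 1/(2075×100×10³) = 3.983×10⁻⁸ N⁻¹.
P = 0.0006305 / 3.983×10⁻⁸ = 15830 N = 15.83 kN.

P ≈ 15.8 kN (compressive in the titanium alloy)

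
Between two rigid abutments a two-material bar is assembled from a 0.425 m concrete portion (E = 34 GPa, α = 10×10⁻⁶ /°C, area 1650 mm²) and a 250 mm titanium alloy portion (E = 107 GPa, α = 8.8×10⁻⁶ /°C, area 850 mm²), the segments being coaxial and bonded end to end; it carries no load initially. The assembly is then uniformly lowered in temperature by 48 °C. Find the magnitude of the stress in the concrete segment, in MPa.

Free thermal contraction of the whole bar: Σ αᵢΔT Lᵢ = 10×10⁻⁶×48×425 + 8.8×10⁻⁶×48×250 = 0.3096 mm.
The walls prevent any net length change, so an axial force P (same in every segment) develops. Compatibility: P · Σ Lᵢ/(AᵢEᵢ) = δ_free.
The series flexibility is Σ Lᵢ/(AᵢEᵢ) = 425/(1650×34×10³) + 250/(850×107×10³) = 1.032×10⁻⁵ mm/N.
So P = 0.3096 / 1.032×10⁻⁵ = 29.99 kN, tensile.
σ_{concrete} = P / A = 29990 / 1650 = 18.17 MPa.

σ ≈ 18.2 MPa (tensile)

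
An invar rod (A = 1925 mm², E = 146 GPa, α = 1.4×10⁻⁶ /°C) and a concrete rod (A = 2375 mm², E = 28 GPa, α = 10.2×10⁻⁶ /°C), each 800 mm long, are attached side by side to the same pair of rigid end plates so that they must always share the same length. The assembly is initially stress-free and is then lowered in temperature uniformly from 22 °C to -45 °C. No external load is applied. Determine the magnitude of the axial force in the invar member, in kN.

Equilibrium of a rigid end plate with no external load gives equal and opposite internal forces ±P in the two members. Since α_{concrete} > α_{invar}, cooling drives the concrete into tension and the invar into compression.
Setting the final lengths equal and cancelling L: (α₁ − α₂)ΔT = P/(A₁E₁) + P/(A₂E₂).
|α₁ − α₂|·ΔT = 8.8×10⁻⁶ × 67 = 0.0005896.
1/(A₁E₁) + 1/(A₂E₂) = 1/(1925×146×10³) + 1/(2375×28×10³) = 1.86×10⁻⁸ N⁻¹.
So P = 0.0005896 / 1.86×10⁻⁸ = 31.71 kN.

P ≈ 31.7 kN (compressive in the invar)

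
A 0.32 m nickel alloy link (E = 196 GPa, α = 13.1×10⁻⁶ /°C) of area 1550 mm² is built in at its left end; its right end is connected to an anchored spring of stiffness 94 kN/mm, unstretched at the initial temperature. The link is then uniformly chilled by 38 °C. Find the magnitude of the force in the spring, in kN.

The unrestrained thermal change is αΔT L = 13.1×10⁻⁶ × 38 × 320 = 0.1593 mm.
With a force P in the spring, the elastic change of the link is PL/(AE) and that of the spring is P/k; compatibility requires their sum to equal δ_free.
P [ L/(AE) + 1/k ] = δ_free → P [ 320/(1550×196×10³) + 1/(94×10³) ] = 0.1593.
P = 0.1593 / 1.169×10⁻⁵ = 13620 N.

P ≈ 13.6 kN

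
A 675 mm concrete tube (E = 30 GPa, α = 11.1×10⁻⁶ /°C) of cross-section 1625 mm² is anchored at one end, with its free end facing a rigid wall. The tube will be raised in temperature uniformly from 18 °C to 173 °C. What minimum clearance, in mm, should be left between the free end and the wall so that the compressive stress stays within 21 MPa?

Free expansion if unrestrained: δ_free = αΔT L = 11.1×10⁻⁶ × 155 × 675 = 1.161 mm.
At the allowable stress the elastic shortening the wall may impose is σL/E = 21 × 675 / (30×10³) = 0.4725 mm.
The gap must absorb the remainder: g_min = 1.161 − 0.4725 = 0.6888 mm.

g ≈ 0.689 mm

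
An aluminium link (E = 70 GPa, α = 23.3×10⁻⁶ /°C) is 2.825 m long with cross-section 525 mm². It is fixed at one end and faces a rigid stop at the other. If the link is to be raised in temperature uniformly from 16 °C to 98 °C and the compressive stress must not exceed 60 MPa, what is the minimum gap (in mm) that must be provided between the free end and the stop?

With no wall the link would lengthen by αΔT L = 23.3×10⁻⁶ × 82 × 2825 = 5.397 mm.
At the allowable stress the elastic shortening the wall may impose is σL/E = 60 × 2825 / (70×10³) = 2.421 mm.
So the gap has to take up the difference, g_min = δ_free − σL/E = 5.397 − 2.421 = 2.976 mm.

g ≈ 2.98 mm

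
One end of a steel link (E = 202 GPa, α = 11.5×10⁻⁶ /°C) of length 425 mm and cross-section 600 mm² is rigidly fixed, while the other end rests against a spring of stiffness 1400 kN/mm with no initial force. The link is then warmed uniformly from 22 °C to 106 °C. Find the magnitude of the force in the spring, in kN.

The unrestrained thermal change is αΔT L = 11.5×10⁻⁶ × 84 × 425 = 0.4105 mm.
Let P be the compressive force at the spring. The link shortens elastically by PL/(AE) and the spring compresses by P/k; together these equal δ_free.
P [ L/(AE) + 1/k ] = δ_free → P [ 425/(600×202×10³) + 1/(1400×10³) ] = 0.4105.
P = 0.4105 / 4.221×10⁻⁶ = 97270 N.

P ≈ 97.3 kN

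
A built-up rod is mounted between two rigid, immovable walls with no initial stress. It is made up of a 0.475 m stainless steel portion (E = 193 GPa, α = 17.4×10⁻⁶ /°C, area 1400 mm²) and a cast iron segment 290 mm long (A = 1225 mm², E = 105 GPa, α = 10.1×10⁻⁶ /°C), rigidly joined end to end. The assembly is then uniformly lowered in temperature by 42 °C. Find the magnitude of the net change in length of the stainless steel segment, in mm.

With the walls removed the bar would change length by δ_free = Σ αᵢΔT Lᵢ = 17.4×10⁻⁶×42×475 + 10.1×10⁻⁶×42×290 = 0.4701 mm.
The rigid supports impose zero overall length change; the single axial force P common to all segments must satisfy P Σ Lᵢ/(AᵢEᵢ) = δ_free.
Σ Lᵢ/(AᵢEᵢ) = 475/(1400×193×10³) + 290/(1225×105×10³) = 4.013×10⁻⁶ mm/N.
Hence P = δ_free / Σ(L/AE) = 0.4701/4.013×10⁻⁶ = 117.2 kN (tensile).
For the stainless steel segment, free thermal change = 17.4×10⁻⁶×42×475 = 0.3471 mm and elastic change from P = 117200×475/(1400×193×10³) = 0.206 mm; these oppose, so the net change is 0.141 mm (segment shortens).

|ΔL| ≈ 0.141 mm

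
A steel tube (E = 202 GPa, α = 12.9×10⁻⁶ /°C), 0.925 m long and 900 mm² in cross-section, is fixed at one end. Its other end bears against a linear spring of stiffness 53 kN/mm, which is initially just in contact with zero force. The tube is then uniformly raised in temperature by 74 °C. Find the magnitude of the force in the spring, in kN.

P ≈ 36.9 kN

Free thermal expansion: δ_free = αΔT L = 12.9×10⁻⁶ × 74 × 925 = 0.883 mm.
With a force P in the spring, the elastic change of the tube is PL/(AE) and that of the spring is P/k; compatibility requires their sum to equal δ_free.
P [ L/(AE) + 1/k ] = δ_free → P [ 925/(900×202×10³) + 1/(53×10³) ] = 0.883.
P = 0.883 / 2.396×10⁻⁵ = 36860 N.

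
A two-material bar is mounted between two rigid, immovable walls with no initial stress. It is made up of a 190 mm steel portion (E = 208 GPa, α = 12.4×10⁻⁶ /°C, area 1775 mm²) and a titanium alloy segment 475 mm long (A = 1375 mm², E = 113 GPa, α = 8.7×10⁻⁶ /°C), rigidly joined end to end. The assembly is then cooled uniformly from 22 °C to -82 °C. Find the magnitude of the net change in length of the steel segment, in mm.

|ΔL| ≈ 0.148 mm

With the walls removed the bar would change length by δ_free = Σ αᵢΔT Lᵢ = 12.4×10⁻⁶×104×190 + 8.7×10⁻⁶×104×475 = 0.6748 mm.
The walls prevent any net length change, so an axial force P (same in every segment) develops. Compatibility: P · Σ Lᵢ/(AᵢEᵢ) = δ_free.
The series flexibility is Σ Lᵢ/(AᵢEᵢ) = 190/(1775×208×10³) + 475/(1375×113×10³) = 3.572×10⁻⁶ mm/N.
So P = 0.6748 / 3.572×10⁻⁶ = 188.9 kN, tensile.
For the steel segment, free thermal change = 12.4×10⁻⁶×104×190 = 0.245 mm and elastic change from P = 188900×190/(1775×208×10³) = 0.09723 mm; these oppose, so the net change is 0.148 mm (segment shortens).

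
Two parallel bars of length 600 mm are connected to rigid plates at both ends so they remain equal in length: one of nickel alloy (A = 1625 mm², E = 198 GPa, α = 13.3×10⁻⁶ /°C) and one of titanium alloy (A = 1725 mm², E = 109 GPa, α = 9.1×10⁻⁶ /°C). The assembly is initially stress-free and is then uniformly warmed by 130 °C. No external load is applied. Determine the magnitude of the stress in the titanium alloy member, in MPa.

σ ≈ 37.6 MPa (tensile)

Both members must finish at the same length. With the larger α, the nickel alloy tends to over-expand; the plates restrain it, putting the nickel alloy in compression and the titanium alloy in tension. With no external load the two internal forces are equal and opposite, magnitude P.
Compatibility of the two members (thermal + elastic change equal): (α₁ − α₂)ΔT = P·[1/(A₁E₁) + 1/(A₂E₂)].
|α₁ − α₂|·ΔT = 4.2×10⁻⁶ × 130 = 0.000546.
1/(A₁E₁) + 1/(A₂E₂) = 1/(1625×198×10³) + 1/(1725×109×10³) = 8.426×10⁻⁹ N⁻¹.
P = 0.000546 / 8.426×10⁻⁹ = 64800 N = 64.8 kN.
σ_{titanium alloy} = P/A₂ = 64800/1725 = 37.56 MPa, tensile.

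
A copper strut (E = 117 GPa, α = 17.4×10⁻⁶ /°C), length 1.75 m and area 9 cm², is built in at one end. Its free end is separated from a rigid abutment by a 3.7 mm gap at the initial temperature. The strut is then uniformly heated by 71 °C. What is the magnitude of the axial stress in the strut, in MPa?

Free thermal elongation = αΔT L = 17.4×10⁻⁶ × 71 × 1750 = 2.162 mm.
Since δ_free = 2.16 mm is less than the 3.7 mm gap, the strut never touches the wall. No axial force develops.

σ ≈ 0 MPa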